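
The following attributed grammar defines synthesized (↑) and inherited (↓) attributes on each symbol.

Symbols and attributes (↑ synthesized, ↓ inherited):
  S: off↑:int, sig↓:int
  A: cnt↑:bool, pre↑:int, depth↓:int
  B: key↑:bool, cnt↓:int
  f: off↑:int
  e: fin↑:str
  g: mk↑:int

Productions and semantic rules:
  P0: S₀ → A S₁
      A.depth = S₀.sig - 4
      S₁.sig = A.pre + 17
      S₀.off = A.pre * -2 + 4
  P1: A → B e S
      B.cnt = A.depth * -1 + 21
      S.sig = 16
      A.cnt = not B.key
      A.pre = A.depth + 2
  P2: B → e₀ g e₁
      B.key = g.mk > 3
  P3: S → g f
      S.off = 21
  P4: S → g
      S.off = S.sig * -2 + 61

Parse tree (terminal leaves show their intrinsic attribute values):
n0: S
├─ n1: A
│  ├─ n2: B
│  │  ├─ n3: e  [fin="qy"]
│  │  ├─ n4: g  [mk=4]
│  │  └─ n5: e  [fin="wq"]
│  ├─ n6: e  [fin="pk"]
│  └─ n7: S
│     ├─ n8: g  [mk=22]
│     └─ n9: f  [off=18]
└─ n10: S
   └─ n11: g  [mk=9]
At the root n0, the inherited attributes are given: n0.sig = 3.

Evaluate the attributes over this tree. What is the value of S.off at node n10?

25

1. n0.sig = 3  [given at root]
2. n1.depth = -1  [S₀.sig - 4]
3. n2.cnt = 22  [A.depth * -1 + 21]
4. n3.fin = "qy"  [terminal]
5. n4.mk = 4  [terminal]
6. n5.fin = "wq"  [terminal]
7. n2.key = true  [g.mk > 3]
8. n6.fin = "pk"  [terminal]
9. n7.sig = 16  [16]
10. n8.mk = 22  [terminal]
11. n9.off = 18  [terminal]
12. n7.off = 21  [21]
13. n1.cnt = false  [not B.key]
14. n1.pre = 1  [A.depth + 2]
15. n10.sig = 18  [A.pre + 17]
16. n11.mk = 9  [terminal]
17. n10.off = 25  [S.sig * -2 + 61]
18. n0.off = 2  [A.pre * -2 + 4]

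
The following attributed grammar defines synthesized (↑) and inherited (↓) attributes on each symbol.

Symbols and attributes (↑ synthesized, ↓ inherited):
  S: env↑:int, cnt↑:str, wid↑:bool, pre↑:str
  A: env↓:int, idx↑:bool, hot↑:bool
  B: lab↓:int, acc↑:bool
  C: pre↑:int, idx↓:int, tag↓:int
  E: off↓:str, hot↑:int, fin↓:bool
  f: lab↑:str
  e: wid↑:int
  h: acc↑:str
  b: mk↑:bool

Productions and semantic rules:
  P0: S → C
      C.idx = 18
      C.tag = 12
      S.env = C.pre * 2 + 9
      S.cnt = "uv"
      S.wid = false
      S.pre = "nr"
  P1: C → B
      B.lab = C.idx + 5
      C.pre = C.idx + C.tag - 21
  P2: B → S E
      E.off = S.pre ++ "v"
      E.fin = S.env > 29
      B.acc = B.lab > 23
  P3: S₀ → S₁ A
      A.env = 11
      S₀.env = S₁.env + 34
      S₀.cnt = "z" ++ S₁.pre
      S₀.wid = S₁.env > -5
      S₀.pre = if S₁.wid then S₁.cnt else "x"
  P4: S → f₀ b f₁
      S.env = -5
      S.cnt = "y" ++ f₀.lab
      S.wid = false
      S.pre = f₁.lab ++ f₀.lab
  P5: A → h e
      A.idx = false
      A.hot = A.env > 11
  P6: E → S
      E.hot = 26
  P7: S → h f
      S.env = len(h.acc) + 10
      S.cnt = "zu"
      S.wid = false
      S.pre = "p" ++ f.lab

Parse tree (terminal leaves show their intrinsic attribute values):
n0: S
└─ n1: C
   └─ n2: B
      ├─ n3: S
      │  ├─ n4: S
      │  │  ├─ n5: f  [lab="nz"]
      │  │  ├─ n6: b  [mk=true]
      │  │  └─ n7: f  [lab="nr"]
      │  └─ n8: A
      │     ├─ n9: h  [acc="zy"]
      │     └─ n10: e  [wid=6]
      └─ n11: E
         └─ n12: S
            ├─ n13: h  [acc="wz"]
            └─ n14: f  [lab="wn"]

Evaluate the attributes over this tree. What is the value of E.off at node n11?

1. n1.idx = 18  [18]
2. n1.tag = 12  [12]
3. n2.lab = 23  [C.idx + 5]
4. n5.lab = "nz"  [terminal]
5. n6.mk = true  [terminal]
6. n7.lab = "nr"  [terminal]
7. n4.env = -5  [-5]
8. n4.cnt = "ynz"  ["y" ++ f₀.lab]
9. n4.wid = false  [false]
10. n4.pre = "nrnz"  [f₁.lab ++ f₀.lab]
11. n8.env = 11  [11]
12. n9.acc = "zy"  [terminal]
13. n10.wid = 6  [terminal]
14. n8.idx = false  [false]
15. n8.hot = false  [A.env > 11]
16. n3.env = 29  [S₁.env + 34]
17. n3.cnt = "znrnz"  ["z" ++ S₁.pre]
18. n3.wid = false  [S₁.env > -5]
19. n3.pre = "x"  [if S₁.wid then S₁.cnt else "x"]
20. n11.off = "xv"  [S.pre ++ "v"]
21. n11.fin = false  [S.env > 29]
22. n13.acc = "wz"  [terminal]
23. n14.lab = "wn"  [terminal]
24. n12.env = 12  [len(h.acc) + 10]
25. n12.cnt = "zu"  ["zu"]
26. n12.wid = false  [false]
27. n12.pre = "pwn"  ["p" ++ f.lab]
28. n11.hot = 26  [26]
29. n2.acc = false  [B.lab > 23]
30. n1.pre = 9  [C.idx + C.tag - 21]
31. n0.env = 27  [C.pre * 2 + 9]
32. n0.cnt = "uv"  ["uv"]
33. n0.wid = false  [false]
34. n0.pre = "nr"  ["nr"]

"xv"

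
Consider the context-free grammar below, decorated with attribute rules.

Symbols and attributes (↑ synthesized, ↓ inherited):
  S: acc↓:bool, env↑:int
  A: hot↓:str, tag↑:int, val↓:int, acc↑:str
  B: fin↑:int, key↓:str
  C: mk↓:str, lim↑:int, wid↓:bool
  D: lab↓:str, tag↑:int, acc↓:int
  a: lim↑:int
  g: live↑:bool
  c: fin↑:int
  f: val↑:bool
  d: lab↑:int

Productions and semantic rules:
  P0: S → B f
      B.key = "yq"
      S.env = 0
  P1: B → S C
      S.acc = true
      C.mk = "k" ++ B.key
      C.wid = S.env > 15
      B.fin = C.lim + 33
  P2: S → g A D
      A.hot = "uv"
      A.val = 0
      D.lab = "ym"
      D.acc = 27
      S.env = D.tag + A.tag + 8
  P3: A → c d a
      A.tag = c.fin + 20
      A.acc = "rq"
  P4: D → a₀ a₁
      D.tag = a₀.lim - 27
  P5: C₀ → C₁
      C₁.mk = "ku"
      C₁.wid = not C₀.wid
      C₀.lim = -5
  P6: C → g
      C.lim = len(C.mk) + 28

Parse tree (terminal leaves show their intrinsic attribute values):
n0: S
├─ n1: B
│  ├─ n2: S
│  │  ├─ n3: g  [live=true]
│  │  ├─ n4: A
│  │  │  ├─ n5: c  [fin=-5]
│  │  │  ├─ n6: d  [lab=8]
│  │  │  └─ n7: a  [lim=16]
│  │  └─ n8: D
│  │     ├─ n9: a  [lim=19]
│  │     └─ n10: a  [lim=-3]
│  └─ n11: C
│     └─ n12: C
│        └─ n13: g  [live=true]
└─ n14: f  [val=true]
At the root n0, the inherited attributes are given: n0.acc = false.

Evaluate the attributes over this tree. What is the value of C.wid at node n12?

true

1. n0.acc = false  [given at root]
2. n1.key = "yq"  ["yq"]
3. n2.acc = true  [true]
4. n3.live = true  [terminal]
5. n4.hot = "uv"  ["uv"]
6. n4.val = 0  [0]
7. n5.fin = -5  [terminal]
8. n6.lab = 8  [terminal]
9. n7.lim = 16  [terminal]
10. n4.tag = 15  [c.fin + 20]
11. n4.acc = "rq"  ["rq"]
12. n8.lab = "ym"  ["ym"]
13. n8.acc = 27  [27]
14. n9.lim = 19  [terminal]
15. n10.lim = -3  [terminal]
16. n8.tag = -8  [a₀.lim - 27]
17. n2.env = 15  [D.tag + A.tag + 8]
18. n11.mk = "kyq"  ["k" ++ B.key]
19. n11.wid = false  [S.env > 15]
20. n12.mk = "ku"  ["ku"]
21. n12.wid = true  [not C₀.wid]
22. n13.live = true  [terminal]
23. n12.lim = 30  [len(C.mk) + 28]
24. n11.lim = -5  [-5]
25. n1.fin = 28  [C.lim + 33]
26. n14.val = true  [terminal]
27. n0.env = 0  [0]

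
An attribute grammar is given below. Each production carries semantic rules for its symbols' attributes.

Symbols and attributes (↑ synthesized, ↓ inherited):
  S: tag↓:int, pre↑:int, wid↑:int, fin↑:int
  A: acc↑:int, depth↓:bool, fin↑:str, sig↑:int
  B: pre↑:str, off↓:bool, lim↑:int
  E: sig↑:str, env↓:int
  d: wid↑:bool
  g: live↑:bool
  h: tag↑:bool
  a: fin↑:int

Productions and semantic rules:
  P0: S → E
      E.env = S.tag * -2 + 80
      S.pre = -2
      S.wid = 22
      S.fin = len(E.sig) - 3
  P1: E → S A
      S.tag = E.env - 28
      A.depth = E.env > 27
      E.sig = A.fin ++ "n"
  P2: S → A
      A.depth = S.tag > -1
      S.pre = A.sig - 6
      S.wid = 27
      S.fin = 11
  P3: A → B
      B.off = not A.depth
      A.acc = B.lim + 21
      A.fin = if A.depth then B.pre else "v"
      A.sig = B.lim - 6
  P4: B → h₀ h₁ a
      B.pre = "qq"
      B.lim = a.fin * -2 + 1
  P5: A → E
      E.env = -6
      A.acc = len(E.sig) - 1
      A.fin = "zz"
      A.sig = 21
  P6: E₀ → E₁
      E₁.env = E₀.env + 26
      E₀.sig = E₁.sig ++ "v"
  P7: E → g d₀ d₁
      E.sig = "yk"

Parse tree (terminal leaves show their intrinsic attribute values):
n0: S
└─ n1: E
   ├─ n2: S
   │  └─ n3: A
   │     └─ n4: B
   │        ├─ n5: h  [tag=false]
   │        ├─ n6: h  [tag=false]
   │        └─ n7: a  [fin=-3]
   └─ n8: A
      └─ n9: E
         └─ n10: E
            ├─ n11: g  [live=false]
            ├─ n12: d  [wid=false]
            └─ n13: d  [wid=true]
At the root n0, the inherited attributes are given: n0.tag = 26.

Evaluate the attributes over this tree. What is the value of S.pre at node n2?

-5

1. n0.tag = 26  [given at root]
2. n1.env = 28  [S.tag * -2 + 80]
3. n2.tag = 0  [E.env - 28]
4. n3.depth = true  [S.tag > -1]
5. n4.off = false  [not A.depth]
6. n5.tag = false  [terminal]
7. n6.tag = false  [terminal]
8. n7.fin = -3  [terminal]
9. n4.pre = "qq"  ["qq"]
10. n4.lim = 7  [a.fin * -2 + 1]
11. n3.acc = 28  [B.lim + 21]
12. n3.fin = "qq"  [if A.depth then B.pre else "v"]
13. n3.sig = 1  [B.lim - 6]
14. n2.pre = -5  [A.sig - 6]
15. n2.wid = 27  [27]
16. n2.fin = 11  [11]
17. n8.depth = true  [E.env > 27]
18. n9.env = -6  [-6]
19. n10.env = 20  [E₀.env + 26]
20. n11.live = false  [terminal]
21. n12.wid = false  [terminal]
22. n13.wid = true  [terminal]
23. n10.sig = "yk"  ["yk"]
24. n9.sig = "ykv"  [E₁.sig ++ "v"]
25. n8.acc = 2  [len(E.sig) - 1]
26. n8.fin = "zz"  ["zz"]
27. n8.sig = 21  [21]
28. n1.sig = "zzn"  [A.fin ++ "n"]
29. n0.pre = -2  [-2]
30. n0.wid = 22  [22]
31. n0.fin = 0  [len(E.sig) - 3]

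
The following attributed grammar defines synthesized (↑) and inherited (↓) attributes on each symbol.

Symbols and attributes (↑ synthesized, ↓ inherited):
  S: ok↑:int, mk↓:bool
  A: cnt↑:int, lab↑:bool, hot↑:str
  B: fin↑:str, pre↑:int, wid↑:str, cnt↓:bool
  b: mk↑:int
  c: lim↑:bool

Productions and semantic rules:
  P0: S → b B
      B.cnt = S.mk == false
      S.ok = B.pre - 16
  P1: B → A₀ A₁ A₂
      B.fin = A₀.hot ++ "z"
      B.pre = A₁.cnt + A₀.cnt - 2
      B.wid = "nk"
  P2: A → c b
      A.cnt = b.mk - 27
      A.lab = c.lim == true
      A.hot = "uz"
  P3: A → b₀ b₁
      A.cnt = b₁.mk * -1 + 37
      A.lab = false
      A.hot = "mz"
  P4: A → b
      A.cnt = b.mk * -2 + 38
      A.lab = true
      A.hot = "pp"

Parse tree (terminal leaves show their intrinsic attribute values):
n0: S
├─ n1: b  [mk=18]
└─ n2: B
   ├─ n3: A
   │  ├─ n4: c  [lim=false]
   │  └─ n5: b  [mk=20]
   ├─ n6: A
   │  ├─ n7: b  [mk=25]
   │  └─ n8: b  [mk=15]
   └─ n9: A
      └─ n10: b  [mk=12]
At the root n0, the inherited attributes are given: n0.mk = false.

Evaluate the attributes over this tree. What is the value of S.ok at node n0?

1. n0.mk = false  [given at root]
2. n1.mk = 18  [terminal]
3. n2.cnt = true  [S.mk == false]
4. n4.lim = false  [terminal]
5. n5.mk = 20  [terminal]
6. n3.cnt = -7  [b.mk - 27]
7. n3.lab = false  [c.lim == true]
8. n3.hot = "uz"  ["uz"]
9. n7.mk = 25  [terminal]
10. n8.mk = 15  [terminal]
11. n6.cnt = 22  [b₁.mk * -1 + 37]
12. n6.lab = false  [false]
13. n6.hot = "mz"  ["mz"]
14. n10.mk = 12  [terminal]
15. n9.cnt = 14  [b.mk * -2 + 38]
16. n9.lab = true  [true]
17. n9.hot = "pp"  ["pp"]
18. n2.fin = "uzz"  [A₀.hot ++ "z"]
19. n2.pre = 13  [A₁.cnt + A₀.cnt - 2]
20. n2.wid = "nk"  ["nk"]
21. n0.ok = -3  [B.pre - 16]

-3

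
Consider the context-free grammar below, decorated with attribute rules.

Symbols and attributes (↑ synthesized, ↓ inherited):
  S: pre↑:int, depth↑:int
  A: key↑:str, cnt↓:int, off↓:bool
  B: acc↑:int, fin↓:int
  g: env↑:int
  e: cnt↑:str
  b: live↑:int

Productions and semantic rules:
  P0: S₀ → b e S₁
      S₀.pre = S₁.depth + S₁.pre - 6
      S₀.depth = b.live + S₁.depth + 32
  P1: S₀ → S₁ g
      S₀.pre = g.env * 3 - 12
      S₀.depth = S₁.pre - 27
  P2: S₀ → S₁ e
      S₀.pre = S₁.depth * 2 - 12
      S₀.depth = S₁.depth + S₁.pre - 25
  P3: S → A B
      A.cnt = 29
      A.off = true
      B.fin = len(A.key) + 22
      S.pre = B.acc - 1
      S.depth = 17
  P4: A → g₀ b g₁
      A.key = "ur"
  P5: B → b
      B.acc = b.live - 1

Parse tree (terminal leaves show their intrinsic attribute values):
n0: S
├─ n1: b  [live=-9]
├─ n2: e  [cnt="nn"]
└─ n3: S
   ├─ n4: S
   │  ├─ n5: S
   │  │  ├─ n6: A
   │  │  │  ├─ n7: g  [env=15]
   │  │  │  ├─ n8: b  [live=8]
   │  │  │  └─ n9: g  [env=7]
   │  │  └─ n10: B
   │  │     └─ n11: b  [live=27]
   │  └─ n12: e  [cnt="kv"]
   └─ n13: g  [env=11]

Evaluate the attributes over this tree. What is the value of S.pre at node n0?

10

1. n1.live = -9  [terminal]
2. n2.cnt = "nn"  [terminal]
3. n6.cnt = 29  [29]
4. n6.off = true  [true]
5. n7.env = 15  [terminal]
6. n8.live = 8  [terminal]
7. n9.env = 7  [terminal]
8. n6.key = "ur"  ["ur"]
9. n10.fin = 24  [len(A.key) + 22]
10. n11.live = 27  [terminal]
11. n10.acc = 26  [b.live - 1]
12. n5.pre = 25  [B.acc - 1]
13. n5.depth = 17  [17]
14. n12.cnt = "kv"  [terminal]
15. n4.pre = 22  [S₁.depth * 2 - 12]
16. n4.depth = 17  [S₁.depth + S₁.pre - 25]
17. n13.env = 11  [terminal]
18. n3.pre = 21  [g.env * 3 - 12]
19. n3.depth = -5  [S₁.pre - 27]
20. n0.pre = 10  [S₁.depth + S₁.pre - 6]
21. n0.depth = 18  [b.live + S₁.depth + 32]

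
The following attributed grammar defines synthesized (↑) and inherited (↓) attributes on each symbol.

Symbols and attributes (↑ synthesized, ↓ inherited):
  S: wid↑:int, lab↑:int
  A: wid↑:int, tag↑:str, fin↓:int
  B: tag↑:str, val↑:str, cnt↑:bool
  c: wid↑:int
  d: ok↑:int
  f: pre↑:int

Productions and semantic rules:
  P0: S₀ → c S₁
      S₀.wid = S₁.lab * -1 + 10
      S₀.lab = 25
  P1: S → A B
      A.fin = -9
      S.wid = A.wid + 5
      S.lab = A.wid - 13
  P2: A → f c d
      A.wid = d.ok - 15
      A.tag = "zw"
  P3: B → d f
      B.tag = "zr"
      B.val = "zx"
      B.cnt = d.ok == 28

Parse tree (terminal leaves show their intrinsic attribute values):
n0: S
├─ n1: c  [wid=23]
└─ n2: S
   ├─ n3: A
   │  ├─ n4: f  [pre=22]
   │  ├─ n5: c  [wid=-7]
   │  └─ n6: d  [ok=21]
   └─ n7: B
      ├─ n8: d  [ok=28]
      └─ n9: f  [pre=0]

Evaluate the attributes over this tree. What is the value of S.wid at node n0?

17

1. n1.wid = 23  [terminal]
2. n3.fin = -9  [-9]
3. n4.pre = 22  [terminal]
4. n5.wid = -7  [terminal]
5. n6.ok = 21  [terminal]
6. n3.wid = 6  [d.ok - 15]
7. n3.tag = "zw"  ["zw"]
8. n8.ok = 28  [terminal]
9. n9.pre = 0  [terminal]
10. n7.tag = "zr"  ["zr"]
11. n7.val = "zx"  ["zx"]
12. n7.cnt = true  [d.ok == 28]
13. n2.wid = 11  [A.wid + 5]
14. n2.lab = -7  [A.wid - 13]
15. n0.wid = 17  [S₁.lab * -1 + 10]
16. n0.lab = 25  [25]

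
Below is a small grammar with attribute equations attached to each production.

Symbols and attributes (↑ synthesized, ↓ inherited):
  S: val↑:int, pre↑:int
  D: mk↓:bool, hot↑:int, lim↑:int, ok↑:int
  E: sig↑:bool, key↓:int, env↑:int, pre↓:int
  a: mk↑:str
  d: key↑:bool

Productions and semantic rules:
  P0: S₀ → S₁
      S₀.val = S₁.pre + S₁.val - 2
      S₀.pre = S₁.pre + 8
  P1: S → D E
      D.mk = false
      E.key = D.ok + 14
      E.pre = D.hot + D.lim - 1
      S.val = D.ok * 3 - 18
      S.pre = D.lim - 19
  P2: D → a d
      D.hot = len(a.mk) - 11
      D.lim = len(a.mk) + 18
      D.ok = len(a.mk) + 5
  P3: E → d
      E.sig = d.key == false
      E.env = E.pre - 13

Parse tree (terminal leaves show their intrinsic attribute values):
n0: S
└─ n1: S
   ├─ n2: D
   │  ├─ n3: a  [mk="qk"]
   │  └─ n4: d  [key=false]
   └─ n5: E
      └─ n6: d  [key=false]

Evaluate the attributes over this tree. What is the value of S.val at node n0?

1. n2.mk = false  [false]
2. n3.mk = "qk"  [terminal]
3. n4.key = false  [terminal]
4. n2.hot = -9  [len(a.mk) - 11]
5. n2.lim = 20  [len(a.mk) + 18]
6. n2.ok = 7  [len(a.mk) + 5]
7. n5.key = 21  [D.ok + 14]
8. n5.pre = 10  [D.hot + D.lim - 1]
9. n6.key = false  [terminal]
10. n5.sig = true  [d.key == false]
11. n5.env = -3  [E.pre - 13]
12. n1.val = 3  [D.ok * 3 - 18]
13. n1.pre = 1  [D.lim - 19]
14. n0.val = 2  [S₁.pre + S₁.val - 2]
15. n0.pre = 9  [S₁.pre + 8]

2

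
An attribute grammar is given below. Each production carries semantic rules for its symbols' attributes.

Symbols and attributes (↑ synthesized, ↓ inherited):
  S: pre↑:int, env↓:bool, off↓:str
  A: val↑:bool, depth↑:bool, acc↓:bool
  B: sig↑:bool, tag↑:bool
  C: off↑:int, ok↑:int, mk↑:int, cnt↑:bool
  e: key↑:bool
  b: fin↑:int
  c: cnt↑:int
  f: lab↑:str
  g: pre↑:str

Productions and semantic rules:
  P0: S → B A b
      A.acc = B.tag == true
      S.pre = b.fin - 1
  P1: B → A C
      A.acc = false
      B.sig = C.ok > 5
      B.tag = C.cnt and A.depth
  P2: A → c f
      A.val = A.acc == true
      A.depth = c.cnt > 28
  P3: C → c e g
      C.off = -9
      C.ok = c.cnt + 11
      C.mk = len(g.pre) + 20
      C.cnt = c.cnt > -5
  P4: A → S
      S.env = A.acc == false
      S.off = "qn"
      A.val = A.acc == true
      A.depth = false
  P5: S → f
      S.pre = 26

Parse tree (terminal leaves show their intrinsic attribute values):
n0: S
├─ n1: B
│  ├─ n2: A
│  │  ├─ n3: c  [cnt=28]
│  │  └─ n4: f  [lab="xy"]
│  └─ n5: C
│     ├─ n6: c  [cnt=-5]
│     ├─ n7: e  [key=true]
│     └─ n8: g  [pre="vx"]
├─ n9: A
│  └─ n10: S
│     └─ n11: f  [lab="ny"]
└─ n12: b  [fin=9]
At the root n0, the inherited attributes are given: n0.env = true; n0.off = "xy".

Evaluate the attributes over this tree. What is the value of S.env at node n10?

1. n0.env = true  [given at root]
2. n0.off = "xy"  [given at root]
3. n2.acc = false  [false]
4. n3.cnt = 28  [terminal]
5. n4.lab = "xy"  [terminal]
6. n2.val = false  [A.acc == true]
7. n2.depth = false  [c.cnt > 28]
8. n6.cnt = -5  [terminal]
9. n7.key = true  [terminal]
10. n8.pre = "vx"  [terminal]
11. n5.off = -9  [-9]
12. n5.ok = 6  [c.cnt + 11]
13. n5.mk = 22  [len(g.pre) + 20]
14. n5.cnt = false  [c.cnt > -5]
15. n1.sig = true  [C.ok > 5]
16. n1.tag = false  [C.cnt and A.depth]
17. n9.acc = false  [B.tag == true]
18. n10.env = true  [A.acc == false]
19. n10.off = "qn"  ["qn"]
20. n11.lab = "ny"  [terminal]
21. n10.pre = 26  [26]
22. n9.val = false  [A.acc == true]
23. n9.depth = false  [false]
24. n12.fin = 9  [terminal]
25. n0.pre = 8  [b.fin - 1]

true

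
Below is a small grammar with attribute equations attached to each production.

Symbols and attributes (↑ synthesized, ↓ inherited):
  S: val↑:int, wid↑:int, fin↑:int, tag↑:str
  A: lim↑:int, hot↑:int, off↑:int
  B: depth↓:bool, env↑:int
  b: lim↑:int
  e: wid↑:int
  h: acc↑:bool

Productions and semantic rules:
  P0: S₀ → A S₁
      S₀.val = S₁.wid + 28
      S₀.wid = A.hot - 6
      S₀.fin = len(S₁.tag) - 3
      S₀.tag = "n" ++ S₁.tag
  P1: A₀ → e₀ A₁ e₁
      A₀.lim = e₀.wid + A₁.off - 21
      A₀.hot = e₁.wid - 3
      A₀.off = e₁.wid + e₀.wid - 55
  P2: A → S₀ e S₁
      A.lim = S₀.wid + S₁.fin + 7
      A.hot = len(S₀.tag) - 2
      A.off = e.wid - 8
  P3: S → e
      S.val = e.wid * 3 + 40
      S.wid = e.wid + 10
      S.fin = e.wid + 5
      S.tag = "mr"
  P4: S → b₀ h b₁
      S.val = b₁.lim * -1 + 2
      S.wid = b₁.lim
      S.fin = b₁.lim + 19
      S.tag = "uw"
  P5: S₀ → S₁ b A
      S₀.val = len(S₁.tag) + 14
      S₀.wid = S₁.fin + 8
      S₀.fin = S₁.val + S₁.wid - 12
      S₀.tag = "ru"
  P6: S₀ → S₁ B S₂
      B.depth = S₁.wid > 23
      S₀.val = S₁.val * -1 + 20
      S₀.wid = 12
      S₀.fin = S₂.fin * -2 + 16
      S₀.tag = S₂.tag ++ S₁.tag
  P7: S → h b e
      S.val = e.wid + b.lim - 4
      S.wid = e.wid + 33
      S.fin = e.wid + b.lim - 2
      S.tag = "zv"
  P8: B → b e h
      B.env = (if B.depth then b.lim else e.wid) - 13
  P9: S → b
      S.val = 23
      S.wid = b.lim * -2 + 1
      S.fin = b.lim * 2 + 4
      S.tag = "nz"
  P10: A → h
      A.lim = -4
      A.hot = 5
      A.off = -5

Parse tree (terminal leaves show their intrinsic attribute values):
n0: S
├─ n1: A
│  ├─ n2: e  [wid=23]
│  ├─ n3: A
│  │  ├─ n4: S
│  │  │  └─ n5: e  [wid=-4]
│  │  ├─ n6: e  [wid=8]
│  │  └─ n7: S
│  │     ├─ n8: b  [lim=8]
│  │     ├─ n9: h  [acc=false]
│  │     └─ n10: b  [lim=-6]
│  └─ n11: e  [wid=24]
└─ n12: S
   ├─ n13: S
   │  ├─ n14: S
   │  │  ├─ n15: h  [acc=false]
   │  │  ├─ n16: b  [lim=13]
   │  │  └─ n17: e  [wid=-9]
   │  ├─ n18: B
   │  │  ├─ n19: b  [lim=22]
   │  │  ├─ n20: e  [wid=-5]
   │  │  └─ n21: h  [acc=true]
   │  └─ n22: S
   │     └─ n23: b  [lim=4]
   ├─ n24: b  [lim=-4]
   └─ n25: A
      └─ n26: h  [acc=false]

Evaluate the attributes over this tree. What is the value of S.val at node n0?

1. n2.wid = 23  [terminal]
2. n5.wid = -4  [terminal]
3. n4.val = 28  [e.wid * 3 + 40]
4. n4.wid = 6  [e.wid + 10]
5. n4.fin = 1  [e.wid + 5]
6. n4.tag = "mr"  ["mr"]
7. n6.wid = 8  [terminal]
8. n8.lim = 8  [terminal]
9. n9.acc = false  [terminal]
10. n10.lim = -6  [terminal]
11. n7.val = 8  [b₁.lim * -1 + 2]
12. n7.wid = -6  [b₁.lim]
13. n7.fin = 13  [b₁.lim + 19]
14. n7.tag = "uw"  ["uw"]
15. n3.lim = 26  [S₀.wid + S₁.fin + 7]
16. n3.hot = 0  [len(S₀.tag) - 2]
17. n3.off = 0  [e.wid - 8]
18. n11.wid = 24  [terminal]
19. n1.lim = 2  [e₀.wid + A₁.off - 21]
20. n1.hot = 21  [e₁.wid - 3]
21. n1.off = -8  [e₁.wid + e₀.wid - 55]
22. n15.acc = false  [terminal]
23. n16.lim = 13  [terminal]
24. n17.wid = -9  [terminal]
25. n14.val = 0  [e.wid + b.lim - 4]
26. n14.wid = 24  [e.wid + 33]
27. n14.fin = 2  [e.wid + b.lim - 2]
28. n14.tag = "zv"  ["zv"]
29. n18.depth = true  [S₁.wid > 23]
30. n19.lim = 22  [terminal]
31. n20.wid = -5  [terminal]
32. n21.acc = true  [terminal]
33. n18.env = 9  [(if B.depth then b.lim else e.wid) - 13]
34. n23.lim = 4  [terminal]
35. n22.val = 23  [23]
36. n22.wid = -7  [b.lim * -2 + 1]
37. n22.fin = 12  [b.lim * 2 + 4]
38. n22.tag = "nz"  ["nz"]
39. n13.val = 20  [S₁.val * -1 + 20]
40. n13.wid = 12  [12]
41. n13.fin = -8  [S₂.fin * -2 + 16]
42. n13.tag = "nzzv"  [S₂.tag ++ S₁.tag]
43. n24.lim = -4  [terminal]
44. n26.acc = false  [terminal]
45. n25.lim = -4  [-4]
46. n25.hot = 5  [5]
47. n25.off = -5  [-5]
48. n12.val = 18  [len(S₁.tag) + 14]
49. n12.wid = 0  [S₁.fin + 8]
50. n12.fin = 20  [S₁.val + S₁.wid - 12]
51. n12.tag = "ru"  ["ru"]
52. n0.val = 28  [S₁.wid + 28]
53. n0.wid = 15  [A.hot - 6]
54. n0.fin = -1  [len(S₁.tag) - 3]
55. n0.tag = "nru"  ["n" ++ S₁.tag]

28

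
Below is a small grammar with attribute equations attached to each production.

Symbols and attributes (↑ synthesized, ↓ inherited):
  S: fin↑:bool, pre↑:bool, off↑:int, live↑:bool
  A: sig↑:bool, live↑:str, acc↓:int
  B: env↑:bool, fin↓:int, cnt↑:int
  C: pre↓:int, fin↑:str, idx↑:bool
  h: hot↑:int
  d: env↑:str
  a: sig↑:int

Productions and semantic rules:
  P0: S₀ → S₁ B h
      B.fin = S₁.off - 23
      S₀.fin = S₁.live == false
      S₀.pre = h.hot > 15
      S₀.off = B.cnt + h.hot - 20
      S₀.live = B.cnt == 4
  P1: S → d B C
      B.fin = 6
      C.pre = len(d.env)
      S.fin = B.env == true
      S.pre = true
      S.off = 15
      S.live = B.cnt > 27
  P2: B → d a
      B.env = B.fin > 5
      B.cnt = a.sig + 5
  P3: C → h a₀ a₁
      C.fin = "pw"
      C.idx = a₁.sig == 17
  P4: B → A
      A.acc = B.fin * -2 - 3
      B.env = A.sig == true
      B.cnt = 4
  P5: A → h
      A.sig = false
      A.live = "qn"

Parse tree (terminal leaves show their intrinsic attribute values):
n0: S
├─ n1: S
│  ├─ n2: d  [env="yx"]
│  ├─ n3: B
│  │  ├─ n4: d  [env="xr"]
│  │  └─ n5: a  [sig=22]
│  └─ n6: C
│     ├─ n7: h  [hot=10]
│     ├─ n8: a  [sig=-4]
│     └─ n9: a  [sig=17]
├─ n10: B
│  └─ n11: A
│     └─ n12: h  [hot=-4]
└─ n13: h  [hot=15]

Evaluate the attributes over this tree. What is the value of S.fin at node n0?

true

1. n2.env = "yx"  [terminal]
2. n3.fin = 6  [6]
3. n4.env = "xr"  [terminal]
4. n5.sig = 22  [terminal]
5. n3.env = true  [B.fin > 5]
6. n3.cnt = 27  [a.sig + 5]
7. n6.pre = 2  [len(d.env)]
8. n7.hot = 10  [terminal]
9. n8.sig = -4  [terminal]
10. n9.sig = 17  [terminal]
11. n6.fin = "pw"  ["pw"]
12. n6.idx = true  [a₁.sig == 17]
13. n1.fin = true  [B.env == true]
14. n1.pre = true  [true]
15. n1.off = 15  [15]
16. n1.live = false  [B.cnt > 27]
17. n10.fin = -8  [S₁.off - 23]
18. n11.acc = 13  [B.fin * -2 - 3]
19. n12.hot = -4  [terminal]
20. n11.sig = false  [false]
21. n11.live = "qn"  ["qn"]
22. n10.env = false  [A.sig == true]
23. n10.cnt = 4  [4]
24. n13.hot = 15  [terminal]
25. n0.fin = true  [S₁.live == false]
26. n0.pre = false  [h.hot > 15]
27. n0.off = -1  [B.cnt + h.hot - 20]
28. n0.live = true  [B.cnt == 4]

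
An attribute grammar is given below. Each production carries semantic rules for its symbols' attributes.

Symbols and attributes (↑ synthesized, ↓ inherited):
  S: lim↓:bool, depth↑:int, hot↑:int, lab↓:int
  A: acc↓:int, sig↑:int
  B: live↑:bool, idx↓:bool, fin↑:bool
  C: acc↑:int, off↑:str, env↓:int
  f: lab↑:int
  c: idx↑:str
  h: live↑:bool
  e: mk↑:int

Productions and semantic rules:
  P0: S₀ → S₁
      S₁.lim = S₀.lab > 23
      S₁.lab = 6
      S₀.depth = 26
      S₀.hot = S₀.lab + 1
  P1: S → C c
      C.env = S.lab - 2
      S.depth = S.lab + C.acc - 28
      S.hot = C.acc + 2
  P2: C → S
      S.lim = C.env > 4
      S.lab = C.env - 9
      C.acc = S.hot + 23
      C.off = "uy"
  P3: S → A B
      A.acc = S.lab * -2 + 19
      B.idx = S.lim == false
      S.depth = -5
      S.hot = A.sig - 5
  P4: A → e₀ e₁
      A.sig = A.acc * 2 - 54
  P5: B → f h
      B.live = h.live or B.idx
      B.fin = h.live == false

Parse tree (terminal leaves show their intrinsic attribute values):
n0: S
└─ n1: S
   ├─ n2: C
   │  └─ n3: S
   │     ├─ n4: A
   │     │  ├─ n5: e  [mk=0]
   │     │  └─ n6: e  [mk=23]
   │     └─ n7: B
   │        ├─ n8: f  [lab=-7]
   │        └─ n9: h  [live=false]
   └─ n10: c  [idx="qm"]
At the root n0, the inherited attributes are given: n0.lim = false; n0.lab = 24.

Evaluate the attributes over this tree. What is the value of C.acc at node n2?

22

1. n0.lim = false  [given at root]
2. n0.lab = 24  [given at root]
3. n1.lim = true  [S₀.lab > 23]
4. n1.lab = 6  [6]
5. n2.env = 4  [S.lab - 2]
6. n3.lim = false  [C.env > 4]
7. n3.lab = -5  [C.env - 9]
8. n4.acc = 29  [S.lab * -2 + 19]
9. n5.mk = 0  [terminal]
10. n6.mk = 23  [terminal]
11. n4.sig = 4  [A.acc * 2 - 54]
12. n7.idx = true  [S.lim == false]
13. n8.lab = -7  [terminal]
14. n9.live = false  [terminal]
15. n7.live = true  [h.live or B.idx]
16. n7.fin = true  [h.live == false]
17. n3.depth = -5  [-5]
18. n3.hot = -1  [A.sig - 5]
19. n2.acc = 22  [S.hot + 23]
20. n2.off = "uy"  ["uy"]
21. n10.idx = "qm"  [terminal]
22. n1.depth = 0  [S.lab + C.acc - 28]
23. n1.hot = 24  [C.acc + 2]
24. n0.depth = 26  [26]
25. n0.hot = 25  [S₀.lab + 1]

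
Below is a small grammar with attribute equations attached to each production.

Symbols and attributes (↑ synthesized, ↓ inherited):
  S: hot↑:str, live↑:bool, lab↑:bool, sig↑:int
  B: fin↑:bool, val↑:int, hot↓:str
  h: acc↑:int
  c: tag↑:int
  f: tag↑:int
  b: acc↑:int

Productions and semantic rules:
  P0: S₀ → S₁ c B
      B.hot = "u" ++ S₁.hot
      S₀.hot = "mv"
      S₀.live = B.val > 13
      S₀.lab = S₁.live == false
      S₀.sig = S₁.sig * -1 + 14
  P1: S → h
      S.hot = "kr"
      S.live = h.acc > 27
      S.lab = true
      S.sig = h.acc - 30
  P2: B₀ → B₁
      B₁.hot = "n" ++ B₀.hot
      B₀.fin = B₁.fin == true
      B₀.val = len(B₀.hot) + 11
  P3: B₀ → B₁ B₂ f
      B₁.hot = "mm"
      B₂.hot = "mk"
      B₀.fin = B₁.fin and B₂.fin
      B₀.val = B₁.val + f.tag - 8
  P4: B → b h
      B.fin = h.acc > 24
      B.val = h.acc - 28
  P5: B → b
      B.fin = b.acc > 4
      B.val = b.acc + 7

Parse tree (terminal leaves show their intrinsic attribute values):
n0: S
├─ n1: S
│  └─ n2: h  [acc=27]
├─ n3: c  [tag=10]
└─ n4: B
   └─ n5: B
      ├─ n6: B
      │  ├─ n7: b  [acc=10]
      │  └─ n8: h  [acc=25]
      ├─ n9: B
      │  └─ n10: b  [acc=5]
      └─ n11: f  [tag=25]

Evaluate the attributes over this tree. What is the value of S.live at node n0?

1. n2.acc = 27  [terminal]
2. n1.hot = "kr"  ["kr"]
3. n1.live = false  [h.acc > 27]
4. n1.lab = true  [true]
5. n1.sig = -3  [h.acc - 30]
6. n3.tag = 10  [terminal]
7. n4.hot = "ukr"  ["u" ++ S₁.hot]
8. n5.hot = "nukr"  ["n" ++ B₀.hot]
9. n6.hot = "mm"  ["mm"]
10. n7.acc = 10  [terminal]
11. n8.acc = 25  [terminal]
12. n6.fin = true  [h.acc > 24]
13. n6.val = -3  [h.acc - 28]
14. n9.hot = "mk"  ["mk"]
15. n10.acc = 5  [terminal]
16. n9.fin = true  [b.acc > 4]
17. n9.val = 12  [b.acc + 7]
18. n11.tag = 25  [terminal]
19. n5.fin = true  [B₁.fin and B₂.fin]
20. n5.val = 14  [B₁.val + f.tag - 8]
21. n4.fin = true  [B₁.fin == true]
22. n4.val = 14  [len(B₀.hot) + 11]
23. n0.hot = "mv"  ["mv"]
24. n0.live = true  [B.val > 13]
25. n0.lab = true  [S₁.live == false]
26. n0.sig = 17  [S₁.sig * -1 + 14]

true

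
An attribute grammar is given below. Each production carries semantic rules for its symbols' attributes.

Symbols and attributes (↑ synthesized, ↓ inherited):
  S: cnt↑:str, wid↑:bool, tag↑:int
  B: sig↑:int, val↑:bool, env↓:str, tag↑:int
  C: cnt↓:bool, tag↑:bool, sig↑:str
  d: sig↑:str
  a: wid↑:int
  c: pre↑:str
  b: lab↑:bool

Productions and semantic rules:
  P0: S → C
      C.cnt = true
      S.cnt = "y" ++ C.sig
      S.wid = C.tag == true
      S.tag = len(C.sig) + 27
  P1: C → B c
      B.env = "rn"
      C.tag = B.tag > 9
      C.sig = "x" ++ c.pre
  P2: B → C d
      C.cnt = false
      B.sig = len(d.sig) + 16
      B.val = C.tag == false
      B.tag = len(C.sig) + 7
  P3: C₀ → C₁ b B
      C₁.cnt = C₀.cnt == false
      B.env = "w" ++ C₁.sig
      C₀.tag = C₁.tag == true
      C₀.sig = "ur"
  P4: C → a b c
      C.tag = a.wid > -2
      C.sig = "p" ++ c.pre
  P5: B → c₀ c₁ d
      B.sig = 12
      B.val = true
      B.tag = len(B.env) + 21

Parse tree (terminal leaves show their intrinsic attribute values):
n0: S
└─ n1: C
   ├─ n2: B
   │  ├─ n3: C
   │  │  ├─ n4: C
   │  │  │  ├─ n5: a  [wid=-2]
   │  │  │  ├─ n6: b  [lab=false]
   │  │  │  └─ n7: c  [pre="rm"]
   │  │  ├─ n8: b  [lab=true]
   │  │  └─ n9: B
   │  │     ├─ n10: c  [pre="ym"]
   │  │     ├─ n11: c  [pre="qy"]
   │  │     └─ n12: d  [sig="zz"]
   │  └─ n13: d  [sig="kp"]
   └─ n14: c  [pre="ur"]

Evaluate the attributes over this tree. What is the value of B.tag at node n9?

1. n1.cnt = true  [true]
2. n2.env = "rn"  ["rn"]
3. n3.cnt = false  [false]
4. n4.cnt = true  [C₀.cnt == false]
5. n5.wid = -2  [terminal]
6. n6.lab = false  [terminal]
7. n7.pre = "rm"  [terminal]
8. n4.tag = false  [a.wid > -2]
9. n4.sig = "prm"  ["p" ++ c.pre]
10. n8.lab = true  [terminal]
11. n9.env = "wprm"  ["w" ++ C₁.sig]
12. n10.pre = "ym"  [terminal]
13. n11.pre = "qy"  [terminal]
14. n12.sig = "zz"  [terminal]
15. n9.sig = 12  [12]
16. n9.val = true  [true]
17. n9.tag = 25  [len(B.env) + 21]
18. n3.tag = false  [C₁.tag == true]
19. n3.sig = "ur"  ["ur"]
20. n13.sig = "kp"  [terminal]
21. n2.sig = 18  [len(d.sig) + 16]
22. n2.val = true  [C.tag == false]
23. n2.tag = 9  [len(C.sig) + 7]
24. n14.pre = "ur"  [terminal]
25. n1.tag = false  [B.tag > 9]
26. n1.sig = "xur"  ["x" ++ c.pre]
27. n0.cnt = "yxur"  ["y" ++ C.sig]
28. n0.wid = false  [C.tag == true]
29. n0.tag = 30  [len(C.sig) + 27]

25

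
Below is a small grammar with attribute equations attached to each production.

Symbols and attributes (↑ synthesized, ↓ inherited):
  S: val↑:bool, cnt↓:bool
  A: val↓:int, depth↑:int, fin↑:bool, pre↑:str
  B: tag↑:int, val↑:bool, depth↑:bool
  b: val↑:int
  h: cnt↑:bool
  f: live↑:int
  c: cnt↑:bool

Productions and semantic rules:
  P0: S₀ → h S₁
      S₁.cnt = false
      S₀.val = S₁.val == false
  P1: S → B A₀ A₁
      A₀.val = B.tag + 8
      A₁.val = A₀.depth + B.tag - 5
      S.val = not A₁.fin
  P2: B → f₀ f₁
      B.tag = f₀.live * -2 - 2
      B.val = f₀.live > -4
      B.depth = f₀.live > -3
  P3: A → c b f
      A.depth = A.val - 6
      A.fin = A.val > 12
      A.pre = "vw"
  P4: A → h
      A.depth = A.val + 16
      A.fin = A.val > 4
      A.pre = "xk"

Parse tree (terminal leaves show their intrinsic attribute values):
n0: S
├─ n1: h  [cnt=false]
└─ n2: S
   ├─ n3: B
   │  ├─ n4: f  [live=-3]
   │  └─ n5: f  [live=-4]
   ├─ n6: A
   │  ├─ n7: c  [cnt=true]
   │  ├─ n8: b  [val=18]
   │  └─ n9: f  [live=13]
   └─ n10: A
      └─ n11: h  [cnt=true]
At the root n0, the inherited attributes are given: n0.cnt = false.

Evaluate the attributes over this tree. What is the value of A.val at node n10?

5

1. n0.cnt = false  [given at root]
2. n1.cnt = false  [terminal]
3. n2.cnt = false  [false]
4. n4.live = -3  [terminal]
5. n5.live = -4  [terminal]
6. n3.tag = 4  [f₀.live * -2 - 2]
7. n3.val = true  [f₀.live > -4]
8. n3.depth = false  [f₀.live > -3]
9. n6.val = 12  [B.tag + 8]
10. n7.cnt = true  [terminal]
11. n8.val = 18  [terminal]
12. n9.live = 13  [terminal]
13. n6.depth = 6  [A.val - 6]
14. n6.fin = false  [A.val > 12]
15. n6.pre = "vw"  ["vw"]
16. n10.val = 5  [A₀.depth + B.tag - 5]
17. n11.cnt = true  [terminal]
18. n10.depth = 21  [A.val + 16]
19. n10.fin = true  [A.val > 4]
20. n10.pre = "xk"  ["xk"]
21. n2.val = false  [not A₁.fin]
22. n0.val = true  [S₁.val == false]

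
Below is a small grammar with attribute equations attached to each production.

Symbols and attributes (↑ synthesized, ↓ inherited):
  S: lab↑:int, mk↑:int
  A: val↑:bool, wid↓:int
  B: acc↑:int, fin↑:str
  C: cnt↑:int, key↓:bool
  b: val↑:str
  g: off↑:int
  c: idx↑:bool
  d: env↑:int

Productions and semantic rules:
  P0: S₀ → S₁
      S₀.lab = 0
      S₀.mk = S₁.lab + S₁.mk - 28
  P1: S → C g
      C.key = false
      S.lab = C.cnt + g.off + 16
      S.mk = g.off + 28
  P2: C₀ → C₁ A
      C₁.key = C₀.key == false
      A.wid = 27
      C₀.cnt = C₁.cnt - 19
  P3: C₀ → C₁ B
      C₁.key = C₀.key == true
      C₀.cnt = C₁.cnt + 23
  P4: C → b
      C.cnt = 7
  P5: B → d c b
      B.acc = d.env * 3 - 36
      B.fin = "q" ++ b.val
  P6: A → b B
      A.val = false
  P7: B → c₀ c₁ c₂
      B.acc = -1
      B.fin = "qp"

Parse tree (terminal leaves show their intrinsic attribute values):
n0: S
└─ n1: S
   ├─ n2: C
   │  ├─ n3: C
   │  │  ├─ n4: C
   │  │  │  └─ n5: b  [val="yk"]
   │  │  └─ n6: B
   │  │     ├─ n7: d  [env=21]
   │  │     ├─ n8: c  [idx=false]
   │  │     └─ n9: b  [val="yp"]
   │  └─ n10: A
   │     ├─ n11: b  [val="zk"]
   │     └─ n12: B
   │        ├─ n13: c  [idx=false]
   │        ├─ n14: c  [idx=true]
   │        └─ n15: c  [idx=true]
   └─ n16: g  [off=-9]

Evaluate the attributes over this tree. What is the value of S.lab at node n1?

18

1. n2.key = false  [false]
2. n3.key = true  [C₀.key == false]
3. n4.key = true  [C₀.key == true]
4. n5.val = "yk"  [terminal]
5. n4.cnt = 7  [7]
6. n7.env = 21  [terminal]
7. n8.idx = false  [terminal]
8. n9.val = "yp"  [terminal]
9. n6.acc = 27  [d.env * 3 - 36]
10. n6.fin = "qyp"  ["q" ++ b.val]
11. n3.cnt = 30  [C₁.cnt + 23]
12. n10.wid = 27  [27]
13. n11.val = "zk"  [terminal]
14. n13.idx = false  [terminal]
15. n14.idx = true  [terminal]
16. n15.idx = true  [terminal]
17. n12.acc = -1  [-1]
18. n12.fin = "qp"  ["qp"]
19. n10.val = false  [false]
20. n2.cnt = 11  [C₁.cnt - 19]
21. n16.off = -9  [terminal]
22. n1.lab = 18  [C.cnt + g.off + 16]
23. n1.mk = 19  [g.off + 28]
24. n0.lab = 0  [0]
25. n0.mk = 9  [S₁.lab + S₁.mk - 28]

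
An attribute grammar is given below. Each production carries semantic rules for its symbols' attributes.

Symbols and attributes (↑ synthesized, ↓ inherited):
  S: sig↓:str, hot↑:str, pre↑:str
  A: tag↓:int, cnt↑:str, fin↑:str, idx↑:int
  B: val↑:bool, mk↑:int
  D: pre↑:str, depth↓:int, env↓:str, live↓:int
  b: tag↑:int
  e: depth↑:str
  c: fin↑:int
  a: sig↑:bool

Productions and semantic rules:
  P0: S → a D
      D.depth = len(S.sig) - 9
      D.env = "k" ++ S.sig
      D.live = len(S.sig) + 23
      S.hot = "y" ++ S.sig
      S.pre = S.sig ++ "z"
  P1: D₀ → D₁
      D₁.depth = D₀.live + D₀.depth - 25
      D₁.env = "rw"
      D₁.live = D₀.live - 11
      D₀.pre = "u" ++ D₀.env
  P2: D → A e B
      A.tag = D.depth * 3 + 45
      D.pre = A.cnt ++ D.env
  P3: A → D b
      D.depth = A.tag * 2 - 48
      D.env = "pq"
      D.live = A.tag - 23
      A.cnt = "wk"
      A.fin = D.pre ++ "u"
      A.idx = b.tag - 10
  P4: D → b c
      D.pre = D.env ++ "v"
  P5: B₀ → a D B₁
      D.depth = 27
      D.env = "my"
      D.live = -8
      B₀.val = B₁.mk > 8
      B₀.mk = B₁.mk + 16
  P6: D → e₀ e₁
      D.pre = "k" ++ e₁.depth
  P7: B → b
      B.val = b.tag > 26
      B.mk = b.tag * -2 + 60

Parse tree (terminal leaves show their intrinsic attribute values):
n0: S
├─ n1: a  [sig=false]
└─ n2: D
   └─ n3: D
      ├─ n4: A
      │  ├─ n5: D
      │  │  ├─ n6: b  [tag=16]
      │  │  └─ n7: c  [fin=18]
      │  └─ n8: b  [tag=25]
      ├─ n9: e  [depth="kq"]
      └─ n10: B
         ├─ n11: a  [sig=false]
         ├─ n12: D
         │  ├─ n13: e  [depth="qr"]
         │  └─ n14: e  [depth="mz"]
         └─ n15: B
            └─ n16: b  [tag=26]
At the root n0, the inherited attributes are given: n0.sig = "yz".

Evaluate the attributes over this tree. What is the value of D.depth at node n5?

1. n0.sig = "yz"  [given at root]
2. n1.sig = false  [terminal]
3. n2.depth = -7  [len(S.sig) - 9]
4. n2.env = "kyz"  ["k" ++ S.sig]
5. n2.live = 25  [len(S.sig) + 23]
6. n3.depth = -7  [D₀.live + D₀.depth - 25]
7. n3.env = "rw"  ["rw"]
8. n3.live = 14  [D₀.live - 11]
9. n4.tag = 24  [D.depth * 3 + 45]
10. n5.depth = 0  [A.tag * 2 - 48]
11. n5.env = "pq"  ["pq"]
12. n5.live = 1  [A.tag - 23]
13. n6.tag = 16  [terminal]
14. n7.fin = 18  [terminal]
15. n5.pre = "pqv"  [D.env ++ "v"]
16. n8.tag = 25  [terminal]
17. n4.cnt = "wk"  ["wk"]
18. n4.fin = "pqvu"  [D.pre ++ "u"]
19. n4.idx = 15  [b.tag - 10]
20. n9.depth = "kq"  [terminal]
21. n11.sig = false  [terminal]
22. n12.depth = 27  [27]
23. n12.env = "my"  ["my"]
24. n12.live = -8  [-8]
25. n13.depth = "qr"  [terminal]
26. n14.depth = "mz"  [terminal]
27. n12.pre = "kmz"  ["k" ++ e₁.depth]
28. n16.tag = 26  [terminal]
29. n15.val = false  [b.tag > 26]
30. n15.mk = 8  [b.tag * -2 + 60]
31. n10.val = false  [B₁.mk > 8]
32. n10.mk = 24  [B₁.mk + 16]
33. n3.pre = "wkrw"  [A.cnt ++ D.env]
34. n2.pre = "ukyz"  ["u" ++ D₀.env]
35. n0.hot = "yyz"  ["y" ++ S.sig]
36. n0.pre = "yzz"  [S.sig ++ "z"]

0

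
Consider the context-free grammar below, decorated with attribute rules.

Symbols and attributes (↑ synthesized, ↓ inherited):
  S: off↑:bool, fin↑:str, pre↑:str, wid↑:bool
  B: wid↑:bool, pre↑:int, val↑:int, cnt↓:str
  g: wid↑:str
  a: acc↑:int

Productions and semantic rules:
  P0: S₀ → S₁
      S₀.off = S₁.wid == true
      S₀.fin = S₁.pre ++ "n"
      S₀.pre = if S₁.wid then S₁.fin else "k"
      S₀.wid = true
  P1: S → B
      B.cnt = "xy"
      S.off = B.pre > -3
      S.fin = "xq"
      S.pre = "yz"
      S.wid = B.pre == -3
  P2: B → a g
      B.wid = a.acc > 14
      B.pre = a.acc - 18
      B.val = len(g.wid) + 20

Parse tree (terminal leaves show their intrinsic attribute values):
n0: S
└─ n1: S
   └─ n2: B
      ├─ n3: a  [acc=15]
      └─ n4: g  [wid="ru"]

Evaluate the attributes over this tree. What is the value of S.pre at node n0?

"xq"

1. n2.cnt = "xy"  ["xy"]
2. n3.acc = 15  [terminal]
3. n4.wid = "ru"  [terminal]
4. n2.wid = true  [a.acc > 14]
5. n2.pre = -3  [a.acc - 18]
6. n2.val = 22  [len(g.wid) + 20]
7. n1.off = false  [B.pre > -3]
8. n1.fin = "xq"  ["xq"]
9. n1.pre = "yz"  ["yz"]
10. n1.wid = true  [B.pre == -3]
11. n0.off = true  [S₁.wid == true]
12. n0.fin = "yzn"  [S₁.pre ++ "n"]
13. n0.pre = "xq"  [if S₁.wid then S₁.fin else "k"]
14. n0.wid = true  [true]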